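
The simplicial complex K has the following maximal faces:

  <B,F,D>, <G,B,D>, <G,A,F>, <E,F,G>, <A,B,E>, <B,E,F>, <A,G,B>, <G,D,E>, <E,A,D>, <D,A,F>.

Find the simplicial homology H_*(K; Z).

Fix the vertex order A < B < D < E < F < G and write every simplex with vertices in increasing order. Then dim K = 2 and the simplices of K are:

  0-simplices (6): A, B, D, E, F, G
  1-simplices (15): AB, AD, AE, AF, AG, BD, BE, BF, BG, DE, DF, DG, EF, EG, FG
  2-simplices (10): ABE, ABG, ADE, ADF, AFG, BDF, BDG, BEF, DEG, EFG

so the chain groups are C_0 ≅ Z^6, C_1 ≅ Z^15, C_2 ≅ Z^10.

The boundary map ∂_1: C_1 → C_0 is given by ∂[p,q] = [q] − [p].
This gives a 6×15 integer matrix of rank 5; reducing to Smith normal form yields diagonal entries (1,1,1,1,1).

The boundary map ∂_2: C_2 → C_1 maps a triangle to the signed sum of its edges. For instance
  ∂ABG = BG − AG + AB,
  ∂BEF = EF − BF + BE.
As a 15×10 matrix over Z this has rank 10, with invariant factors (1,1,1,1,1,1,1,1,1,2).

Now H_k = ker ∂_k / im ∂_{k+1}, so:

  H_0: rank C_0 − rank ∂_1 = 6 − 5 = 1, and the invariant factors of ∂_1 are all 1, so H_0 = Z.
  H_1: rank ker ∂_1 − rank ∂_2 = (15 − 5) − 10 = 0, and ∂_2 has invariant factor 2 > 1, so H_1 = Z/2.
  H_2: rank ker ∂_2 − rank ∂_3 = (10 − 10) − 0 = 0, and there is no ∂_3, so H_2 = 0.

As a check, the Euler characteristic is 6 − 15 + 10 = 1, which agrees with 1 − 0 + 0 = 1.

H_0 = Z,  H_1 = Z/2,  H_2 = 0.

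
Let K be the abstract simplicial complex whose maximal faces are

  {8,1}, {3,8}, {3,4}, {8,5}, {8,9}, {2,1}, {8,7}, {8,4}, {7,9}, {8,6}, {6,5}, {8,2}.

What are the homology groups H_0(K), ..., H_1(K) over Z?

H_0 = Z,  H_1 = Z^4.

Order the vertices as 1 < 2 < 3 < 4 < 5 < 6 < 7 < 8 < 9. Listing each simplex with vertices in this order, K has dimension 1 with simplices:

  0-simplices (9): [1], [2], [3], [4], [5], [6], [7], [8], [9]
  1-simplices (12): [1,2], [1,8], [2,8], [3,4], [3,8], [4,8], [5,6], [5,8], [6,8], [7,8], [7,9], [8,9]

giving chain groups C_0 ≅ Z^9, C_1 ≅ Z^12.

Boundary ∂_1: C_1 → C_0 is given by ∂[p,q] = [q] − [p]. For instance
  ∂[5,8] = [8] − [5].
This gives a 9×12 integer matrix of rank 8; reducing to Smith normal form yields diagonal entries (1,1,1,1,1,1,1,1).

Computing H_k = (kernel of ∂_k) / (image of ∂_{k+1}):

  H_0: rank C_0 − rank ∂_1 = 9 − 8 = 1, and the invariant factors of ∂_1 are all 1, so H_0 = Z.
  H_1: rank ker ∂_1 − rank ∂_2 = (12 − 8) − 0 = 4, and there is no ∂_2, so H_1 = Z^4.

As a check, the Euler characteristic is 9 − 12 = -3, which agrees with 1 − 4 = -3.
(K is a triangulation of a wedge of 4 circles.)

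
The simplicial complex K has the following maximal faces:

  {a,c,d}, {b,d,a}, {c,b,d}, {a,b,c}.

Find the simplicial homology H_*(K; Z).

H_0 = Z,  H_1 = 0,  H_2 = Z.

Order the vertices as a < b < c < d. Listing each simplex with vertices in this order, K has dimension 2 with simplices:

  0-simplices (4): a, b, c, d
  1-simplices (6): ab, ac, ad, bc, bd, cd
  2-simplices (4): abc, abd, acd, bcd

giving chain groups C_0 ≅ Z^4, C_1 ≅ Z^6, C_2 ≅ Z^4.

Boundary ∂_1: C_1 → C_0 is given by ∂[p,q] = [q] − [p].
As a 4×6 matrix over Z this has rank 3, with invariant factors (1,1,1).

∂_2: C_2 → C_1 maps a triangle to the signed sum of its edges. For instance
  ∂abd = bd − ad + ab,
  ∂bcd = cd − bd + bc.
The 6×4 boundary matrix has rank 3 and Smith normal form diag(1,1,1).

Computing H_k = (kernel of ∂_k) / (image of ∂_{k+1}):

  H_0: rank C_0 − rank ∂_1 = 4 − 3 = 1, and the invariant factors of ∂_1 are all 1, so H_0 = Z.
  H_1: rank ker ∂_1 − rank ∂_2 = (6 − 3) − 3 = 0, and the invariant factors of ∂_2 are all 1, so H_1 = 0.
  H_2: rank ker ∂_2 − rank ∂_3 = (4 − 3) − 0 = 1, and there is no ∂_3, so H_2 = Z.

(K is a triangulation of the 2-sphere S^2.)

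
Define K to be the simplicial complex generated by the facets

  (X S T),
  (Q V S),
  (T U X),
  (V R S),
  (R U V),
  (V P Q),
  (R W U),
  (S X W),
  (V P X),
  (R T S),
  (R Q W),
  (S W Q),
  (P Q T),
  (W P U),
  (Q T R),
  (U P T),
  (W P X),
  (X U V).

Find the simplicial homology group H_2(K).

We work with the vertex ordering P < Q < R < S < T < U < V < W < X. The simplices of K, each written with vertices in increasing order, are:

  0-simplices (9): P, Q, R, S, T, U, V, W, X
  1-simplices (27): PQ, PT, PU, PV, PW, PX, QR, QS, QT, QV, QW, RS, RT, RU, RV, RW, ST, SV, SW, SX, TU, TX, UV, UW, UX, VX, WX
  2-simplices (18): PQT, PQV, PTU, PUW, PVX, PWX, QRT, QRW, QSV, QSW, RST, RSV, RUV, RUW, STX, SWX, TUX, UVX

Hence C_0 ≅ Z^9, C_1 ≅ Z^27, C_2 ≅ Z^18.

∂_1: C_1 → C_0 maps an edge to its endpoints' difference, ∂[p,q] = q − p. For instance
  ∂RU = U − R.
This gives a 9×27 integer matrix of rank 8; reducing to Smith normal form yields diagonal entries (1,1,1,1,1,1,1,1).

Boundary ∂_2: C_2 → C_1 acts by ∂[p,q,r] = [q,r] − [p,r] + [p,q]. For instance
  ∂RUW = UW − RW + RU,
  ∂RSV = SV − RV + RS.
This gives a 27×18 integer matrix of rank 18; reducing to Smith normal form yields diagonal entries (1,1,1,1,1,1,1,1,1,1,1,1,1,1,1,1,1,2).

Computing H_k = (kernel of ∂_k) / (image of ∂_{k+1}):

  H_2: rank ker ∂_2 − rank ∂_3 = (18 − 18) − 0 = 0, and there is no ∂_3, so H_2 = 0.

(K is a triangulation of the Klein bottle.)

H_2 = 0.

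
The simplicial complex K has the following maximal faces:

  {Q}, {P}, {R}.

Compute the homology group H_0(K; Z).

Order the vertices as P < Q < R. Listing each simplex with vertices in this order, K has dimension 0 with simplices:

  0-simplices (3): P, Q, R

Hence C_0 ≅ Z^3.

Now H_k = ker ∂_k / im ∂_{k+1}, so:

  H_0: rank C_0 − rank ∂_1 = 3 − 0 = 3, and there is no ∂_1, so H_0 ≅ Z^3.

(K is a triangulation of a set of 3 points.)

H_0 ≅ Z^3.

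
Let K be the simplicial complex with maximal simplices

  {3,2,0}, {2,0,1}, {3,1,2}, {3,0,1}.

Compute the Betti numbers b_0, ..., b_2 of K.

Take the total order 0 < 1 < 2 < 3 on the vertex set. Then K (dimension 2) consists of the simplices:

  0-simplices (4): [0], [1], [2], [3]
  1-simplices (6): [0,1], [0,2], [0,3], [1,2], [1,3], [2,3]
  2-simplices (4): [0,1,2], [0,1,3], [0,2,3], [1,2,3]

so the chain groups are C_0 ≅ Z^4, C_1 ≅ Z^6, C_2 ≅ Z^4.

∂_1: C_1 → C_0 is given by ∂[p,q] = [q] − [p]. For instance
  ∂[0,3] = [3] − [0].
This gives a 4×6 integer matrix of rank 3; reducing to Smith normal form yields diagonal entries (1,1,1).

Boundary ∂_2: C_2 → C_1 maps a triangle to the signed sum of its edges. For instance
  ∂[0,2,3] = [2,3] − [0,3] + [0,2],
  ∂[0,1,3] = [1,3] − [0,3] + [0,1].
The 6×4 boundary matrix has rank 3 and Smith normal form diag(1,1,1).

From H_k ≅ ker(∂_k) / im(∂_{k+1}) we obtain:

  H_0: rank C_0 − rank ∂_1 = 4 − 3 = 1, and the invariant factors of ∂_1 are all 1, so H_0 = Z.
  H_1: rank ker ∂_1 − rank ∂_2 = (6 − 3) − 3 = 0, and the invariant factors of ∂_2 are all 1, so H_1 = 0.
  H_2: rank ker ∂_2 − rank ∂_3 = (4 − 3) − 0 = 1, and there is no ∂_3, so H_2 = Z.

As a check, the Euler characteristic is 4 − 6 + 4 = 2, which agrees with 1 − 0 + 1 = 2.

Hence the Betti numbers are b_0 = 1, b_1 = 0, b_2 = 1.

b_0 = 1, b_1 = 0, b_2 = 1.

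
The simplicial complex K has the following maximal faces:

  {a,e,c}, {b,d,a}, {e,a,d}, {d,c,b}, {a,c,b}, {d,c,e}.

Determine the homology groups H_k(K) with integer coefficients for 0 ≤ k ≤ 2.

H_0 ≅ Z,  H_1 = 0,  H_2 ≅ Z.

Order the vertices as a < b < c < d < e. Listing each simplex with vertices in this order, K has dimension 2 with simplices:

  0-simplices (5): a, b, c, d, e
  1-simplices (9): ab, ac, ad, ae, bc, bd, cd, ce, de
  2-simplices (6): abc, abd, ace, ade, bcd, cde

so the chain groups are C_0 ≅ Z^5, C_1 ≅ Z^9, C_2 ≅ Z^6.

Boundary ∂_1: C_1 → C_0 maps an edge to its endpoints' difference, ∂[p,q] = q − p. For instance
  ∂de = e − d.
As a 5×9 matrix over Z this has rank 4, with invariant factors (1,1,1,1).

Boundary ∂_2: C_2 → C_1 acts by ∂[p,q,r] = [q,r] − [p,r] + [p,q]. For instance
  ∂abc = bc − ac + ab,
  ∂cde = de − ce + cd.
As a 9×6 matrix over Z this has rank 5, with invariant factors (1,1,1,1,1).

Reading off H_k = ker ∂_k / im ∂_{k+1}:

  H_0: rank C_0 − rank ∂_1 = 5 − 4 = 1, and the invariant factors of ∂_1 are all 1, so H_0 ≅ Z.
  H_1: rank ker ∂_1 − rank ∂_2 = (9 − 4) − 5 = 0, and the invariant factors of ∂_2 are all 1, so H_1 ≅ 0.
  H_2: rank ker ∂_2 − rank ∂_3 = (6 − 5) − 0 = 1, and there is no ∂_3, so H_2 ≅ Z.

As a check, the Euler characteristic is 5 − 9 + 6 = 2, which agrees with 1 − 0 + 1 = 2.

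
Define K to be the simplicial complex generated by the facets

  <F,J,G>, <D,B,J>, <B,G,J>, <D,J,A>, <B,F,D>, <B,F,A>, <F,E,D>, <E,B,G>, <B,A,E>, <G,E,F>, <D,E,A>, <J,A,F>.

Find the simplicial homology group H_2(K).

Take the total order A < B < D < E < F < G < J on the vertex set. Then K (dimension 2) consists of the simplices:

  0-simplices (7): A, B, D, E, F, G, J
  1-simplices (18): AB, AD, AE, AF, AJ, BD, BE, BF, BG, BJ, DE, DF, DJ, EF, EG, FG, FJ, GJ
  2-simplices (12): ABE, ABF, ADE, ADJ, AFJ, BDF, BDJ, BEG, BGJ, DEF, EFG, FGJ

giving chain groups C_0 ≅ Z^7, C_1 ≅ Z^18, C_2 ≅ Z^12.

∂_1: C_1 → C_0 maps an edge to its endpoints' difference, ∂[p,q] = q − p. For instance
  ∂DF = F − D.
The resulting 7×18 matrix has rank 6, and its Smith normal form has invariant factors (1,1,1,1,1,1).

Boundary ∂_2: C_2 → C_1 maps a triangle to the signed sum of its edges. For instance
  ∂BEG = EG − BG + BE,
  ∂AFJ = FJ − AJ + AF.
As a 18×12 matrix over Z this has rank 12, with invariant factors (1,1,1,1,1,1,1,1,1,1,1,2).

Reading off H_k = ker ∂_k / im ∂_{k+1}:

  H_2: rank ker ∂_2 − rank ∂_3 = (12 − 12) − 0 = 0, and there is no ∂_3, so H_2 = 0.

(K is a triangulation of the real projective plane RP^2.)

H_2 = 0.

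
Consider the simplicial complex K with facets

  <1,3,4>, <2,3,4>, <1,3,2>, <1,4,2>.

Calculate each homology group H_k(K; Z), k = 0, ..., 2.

Take the total order 1 < 2 < 3 < 4 on the vertex set. Then K (dimension 2) consists of the simplices:

  0-simplices (4): [1], [2], [3], [4]
  1-simplices (6): [1,2], [1,3], [1,4], [2,3], [2,4], [3,4]
  2-simplices (4): [1,2,3], [1,2,4], [1,3,4], [2,3,4]

so the chain groups are C_0 ≅ Z^4, C_1 ≅ Z^6, C_2 ≅ Z^4.

The boundary map ∂_1: C_1 → C_0 maps an edge to its endpoints' difference, ∂[p,q] = q − p. For instance
  ∂[2,4] = [4] − [2].
As a 4×6 matrix over Z this has rank 3, with invariant factors (1,1,1).

The boundary map ∂_2: C_2 → C_1 acts by ∂[p,q,r] = [q,r] − [p,r] + [p,q]. For instance
  ∂[1,2,3] = [2,3] − [1,3] + [1,2],
  ∂[1,2,4] = [2,4] − [1,4] + [1,2].
This gives a 6×4 integer matrix of rank 3; reducing to Smith normal form yields diagonal entries (1,1,1).

Now H_k = ker ∂_k / im ∂_{k+1}, so:

  H_0: rank C_0 − rank ∂_1 = 4 − 3 = 1, and the invariant factors of ∂_1 are all 1, so H_0 = Z.
  H_1: rank ker ∂_1 − rank ∂_2 = (6 − 3) − 3 = 0, and the invariant factors of ∂_2 are all 1, so H_1 = 0.
  H_2: rank ker ∂_2 − rank ∂_3 = (4 − 3) − 0 = 1, and there is no ∂_3, so H_2 = Z.

As a check, the Euler characteristic is 4 − 6 + 4 = 2, which agrees with 1 − 0 + 1 = 2.
(K is a triangulation of the 2-sphere S^2.)

H_0 = Z,  H_1 = 0,  H_2 = Z.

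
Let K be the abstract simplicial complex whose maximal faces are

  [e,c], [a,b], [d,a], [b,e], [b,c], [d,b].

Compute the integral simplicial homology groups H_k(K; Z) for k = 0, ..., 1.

H_0 ≅ Z,  H_1 ≅ Z^2.

Order the vertices as a < b < c < d < e. Listing each simplex with vertices in this order, K has dimension 1 with simplices:

  0-simplices (5): a, b, c, d, e
  1-simplices (6): ab, ad, bc, bd, be, ce

giving chain groups C_0 ≅ Z^5, C_1 ≅ Z^6.

∂_1: C_1 → C_0 is given by ∂[p,q] = [q] − [p].
The resulting 5×6 matrix has rank 4, and its Smith normal form has invariant factors (1,1,1,1).

From H_k ≅ ker(∂_k) / im(∂_{k+1}) we obtain:

  H_0: rank C_0 − rank ∂_1 = 5 − 4 = 1, and the invariant factors of ∂_1 are all 1, so H_0 = Z.
  H_1: rank ker ∂_1 − rank ∂_2 = (6 − 4) − 0 = 2, and there is no ∂_2, so H_1 = Z^2.

As a check, the Euler characteristic is 5 − 6 = -1, which agrees with 1 − 2 = -1.
(K is a triangulation of a wedge of 2 circles.)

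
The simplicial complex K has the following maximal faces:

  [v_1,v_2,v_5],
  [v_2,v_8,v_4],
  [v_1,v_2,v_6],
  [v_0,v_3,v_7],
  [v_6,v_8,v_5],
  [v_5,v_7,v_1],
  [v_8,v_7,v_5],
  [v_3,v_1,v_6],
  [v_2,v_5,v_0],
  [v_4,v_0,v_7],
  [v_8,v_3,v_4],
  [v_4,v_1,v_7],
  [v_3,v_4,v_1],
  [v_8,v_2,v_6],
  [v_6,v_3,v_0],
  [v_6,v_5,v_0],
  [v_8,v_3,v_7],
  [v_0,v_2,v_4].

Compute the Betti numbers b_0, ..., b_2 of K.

b_0 = 1, b_1 = 1, b_2 = 0.

Order the vertices as v_0 < v_1 < v_2 < v_3 < v_4 < v_5 < v_6 < v_7 < v_8. Listing each simplex with vertices in this order, K has dimension 2 with simplices:

  0-simplices (9): [v_0], [v_1], [v_2], [v_3], [v_4], [v_5], [v_6], [v_7], [v_8]
  1-simplices (27): (27 of them)
  2-simplices (18): (18 of them)

so the chain groups are C_0 ≅ Z^9, C_1 ≅ Z^27, C_2 ≅ Z^18.

Boundary ∂_1: C_1 → C_0 sends each edge [p,q] (with p < q) to q − p. For instance
  ∂[v_2,v_6] = [v_6] − [v_2].
The resulting 9×27 matrix has rank 8, and its Smith normal form has invariant factors (1,1,1,1,1,1,1,1).

The boundary map ∂_2: C_2 → C_1 sends each 2-simplex [p,q,r] to [q,r] − [p,r] + [p,q]. For instance
  ∂[v_1,v_3,v_4] = [v_3,v_4] − [v_1,v_4] + [v_1,v_3],
  ∂[v_5,v_7,v_8] = [v_7,v_8] − [v_5,v_8] + [v_5,v_7].
This gives a 27×18 integer matrix of rank 18; reducing to Smith normal form yields diagonal entries (1,1,1,1,1,1,1,1,1,1,1,1,1,1,1,1,1,2).

Reading off H_k = ker ∂_k / im ∂_{k+1}:

  H_0: rank C_0 − rank ∂_1 = 9 − 8 = 1, and the invariant factors of ∂_1 are all 1, so H_0 = Z.
  H_1: rank ker ∂_1 − rank ∂_2 = (27 − 8) − 18 = 1, and ∂_2 has invariant factor 2 > 1, so H_1 = Z ⊕ Z/2.
  H_2: rank ker ∂_2 − rank ∂_3 = (18 − 18) − 0 = 0, and there is no ∂_3, so H_2 = 0.

Hence the Betti numbers are b_0 = 1, b_1 = 1, b_2 = 0.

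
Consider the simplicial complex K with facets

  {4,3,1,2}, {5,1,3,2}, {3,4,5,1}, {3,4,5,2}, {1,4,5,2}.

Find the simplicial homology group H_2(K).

We work with the vertex ordering 1 < 2 < 3 < 4 < 5. The simplices of K, each written with vertices in increasing order, are:

  0-simplices (5): [1], [2], [3], [4], [5]
  1-simplices (10): [1,2], [1,3], [1,4], [1,5], [2,3], [2,4], [2,5], [3,4], [3,5], [4,5]
  2-simplices (10): [1,2,3], [1,2,4], [1,2,5], [1,3,4], [1,3,5], [1,4,5], [2,3,4], [2,3,5], [2,4,5], [3,4,5]
  3-simplices (5): [1,2,3,4], [1,2,3,5], [1,2,4,5], [1,3,4,5], [2,3,4,5]

Hence C_0 ≅ Z^5, C_1 ≅ Z^10, C_2 ≅ Z^10, C_3 ≅ Z^5.

∂_1: C_1 → C_0 maps an edge to its endpoints' difference, ∂[p,q] = q − p. For instance
  ∂[2,3] = [3] − [2].
The 5×10 boundary matrix has rank 4 and Smith normal form diag(1,1,1,1).

Boundary ∂_2: C_2 → C_1 sends each 2-simplex [p,q,r] to [q,r] − [p,r] + [p,q]. For instance
  ∂[2,3,5] = [3,5] − [2,5] + [2,3],
  ∂[2,3,4] = [3,4] − [2,4] + [2,3].
The resulting 10×10 matrix has rank 6, and its Smith normal form has invariant factors (1,1,1,1,1,1).

∂_3: C_3 → C_2 sends each 3-simplex σ to the alternating sum Σ_i (−1)^i (σ with its i-th vertex removed). For instance
  ∂[1,2,4,5] = [2,4,5] − [1,4,5] + [1,2,5] − [1,2,4],
  ∂[2,3,4,5] = [3,4,5] − [2,4,5] + [2,3,5] − [2,3,4].
As a 10×5 matrix over Z this has rank 4, with invariant factors (1,1,1,1).

Now H_k = ker ∂_k / im ∂_{k+1}, so:

  H_2: rank ker ∂_2 − rank ∂_3 = (10 − 6) − 4 = 0, and the invariant factors of ∂_3 are all 1, so H_2 = 0.

H_2 ≅ 0.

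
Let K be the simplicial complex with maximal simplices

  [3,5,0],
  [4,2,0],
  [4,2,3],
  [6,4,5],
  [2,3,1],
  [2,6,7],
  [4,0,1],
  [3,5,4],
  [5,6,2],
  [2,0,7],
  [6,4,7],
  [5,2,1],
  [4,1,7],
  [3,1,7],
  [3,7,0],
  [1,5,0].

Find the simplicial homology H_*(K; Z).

Order the vertices as 0 < 1 < 2 < 3 < 4 < 5 < 6 < 7. Listing each simplex with vertices in this order, K has dimension 2 with simplices:

  0-simplices (8): [0], [1], [2], [3], [4], [5], [6], [7]
  1-simplices (24): (24 of them)
  2-simplices (16): [0,1,4], [0,1,5], [0,2,4], [0,2,7], [0,3,5], [0,3,7], [1,2,3], [1,2,5], [1,3,7], [1,4,7], [2,3,4], [2,5,6], [2,6,7], [3,4,5], [4,5,6], [4,6,7]

so the chain groups are C_0 ≅ Z^8, C_1 ≅ Z^24, C_2 ≅ Z^16.

The boundary map ∂_1: C_1 → C_0 sends each edge [p,q] (with p < q) to q − p.
This gives a 8×24 integer matrix of rank 7; reducing to Smith normal form yields diagonal entries (1,1,1,1,1,1,1).

Boundary ∂_2: C_2 → C_1 maps a triangle to the signed sum of its edges. For instance
  ∂[0,3,5] = [3,5] − [0,5] + [0,3],
  ∂[0,1,4] = [1,4] − [0,4] + [0,1].
This gives a 24×16 integer matrix of rank 15; reducing to Smith normal form yields diagonal entries (1,1,1,1,1,1,1,1,1,1,1,1,1,1,1).

From H_k ≅ ker(∂_k) / im(∂_{k+1}) we obtain:

  H_0: rank C_0 − rank ∂_1 = 8 − 7 = 1, and the invariant factors of ∂_1 are all 1, so H_0 ≅ Z.
  H_1: rank ker ∂_1 − rank ∂_2 = (24 − 7) − 15 = 2, and the invariant factors of ∂_2 are all 1, so H_1 ≅ Z^2.
  H_2: rank ker ∂_2 − rank ∂_3 = (16 − 15) − 0 = 1, and there is no ∂_3, so H_2 ≅ Z.

(K is a triangulation of the torus T^2.)

H_0 = Z,  H_1 = Z^2,  H_2 = Z.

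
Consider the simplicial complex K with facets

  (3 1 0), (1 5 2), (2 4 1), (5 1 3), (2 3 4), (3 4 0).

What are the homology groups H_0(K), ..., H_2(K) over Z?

Take the total order 0 < 1 < 2 < 3 < 4 < 5 on the vertex set. Then K (dimension 2) consists of the simplices:

  0-simplices (6): [0], [1], [2], [3], [4], [5]
  1-simplices (12): [0,1], [0,3], [0,4], [1,2], [1,3], [1,4], [1,5], [2,3], [2,4], [2,5], [3,4], [3,5]
  2-simplices (6): [0,1,3], [0,3,4], [1,2,4], [1,2,5], [1,3,5], [2,3,4]

giving chain groups C_0 ≅ Z^6, C_1 ≅ Z^12, C_2 ≅ Z^6.

The boundary map ∂_1: C_1 → C_0 is given by ∂[p,q] = [q] − [p].
The resulting 6×12 matrix has rank 5, and its Smith normal form has invariant factors (1,1,1,1,1).

The boundary map ∂_2: C_2 → C_1 maps a triangle to the signed sum of its edges. For instance
  ∂[2,3,4] = [3,4] − [2,4] + [2,3],
  ∂[1,3,5] = [3,5] − [1,5] + [1,3].
The 12×6 boundary matrix has rank 6 and Smith normal form diag(1,1,1,1,1,1).

From H_k ≅ ker(∂_k) / im(∂_{k+1}) we obtain:

  H_0: rank C_0 − rank ∂_1 = 6 − 5 = 1, and the invariant factors of ∂_1 are all 1, so H_0 = Z.
  H_1: rank ker ∂_1 − rank ∂_2 = (12 − 5) − 6 = 1, and the invariant factors of ∂_2 are all 1, so H_1 = Z.
  H_2: rank ker ∂_2 − rank ∂_3 = (6 − 6) − 0 = 0, and there is no ∂_3, so H_2 = 0.

As a check, the Euler characteristic is 6 − 12 + 6 = 0, which agrees with 1 − 1 + 0 = 0.

H_0 = Z,  H_1 = Z,  H_2 = 0.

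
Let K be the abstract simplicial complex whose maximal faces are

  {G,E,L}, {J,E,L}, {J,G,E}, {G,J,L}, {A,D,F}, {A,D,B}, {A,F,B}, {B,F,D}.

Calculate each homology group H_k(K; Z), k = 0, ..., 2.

H_0 ≅ Z^2,  H_1 = 0,  H_2 ≅ Z^2.

K has 8 vertices, 12 edges, 8 triangles.
rank ∂_0 = 0, rank ∂_1 = 6 ⇒ b_0 = 8 − 0 − 6 = 2; all invariant factors of ∂_1 are 1 so no torsion. So H_0 ≅ Z^2.
rank ∂_1 = 6, rank ∂_2 = 6 ⇒ b_1 = 12 − 6 − 6 = 0; all invariant factors of ∂_2 are 1 so no torsion. So H_1 ≅ 0.
rank ∂_2 = 6, rank ∂_3 = 0 ⇒ b_2 = 8 − 6 − 0 = 2. So H_2 ≅ Z^2.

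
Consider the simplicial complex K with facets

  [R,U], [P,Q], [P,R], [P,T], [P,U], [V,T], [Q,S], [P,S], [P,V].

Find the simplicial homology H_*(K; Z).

We work with the vertex ordering P < Q < R < S < T < U < V. The simplices of K, each written with vertices in increasing order, are:

  0-simplices (7): P, Q, R, S, T, U, V
  1-simplices (9): PQ, PR, PS, PT, PU, PV, QS, RU, TV

so the chain groups are C_0 ≅ Z^7, C_1 ≅ Z^9.

Boundary ∂_1: C_1 → C_0 sends each edge [p,q] (with p < q) to q − p.
This gives a 7×9 integer matrix of rank 6; reducing to Smith normal form yields diagonal entries (1,1,1,1,1,1).

Computing H_k = (kernel of ∂_k) / (image of ∂_{k+1}):

  H_0: rank C_0 − rank ∂_1 = 7 − 6 = 1, and the invariant factors of ∂_1 are all 1, so H_0 = Z.
  H_1: rank ker ∂_1 − rank ∂_2 = (9 − 6) − 0 = 3, and there is no ∂_2, so H_1 = Z^3.

H_0 ≅ Z,  H_1 ≅ Z^3.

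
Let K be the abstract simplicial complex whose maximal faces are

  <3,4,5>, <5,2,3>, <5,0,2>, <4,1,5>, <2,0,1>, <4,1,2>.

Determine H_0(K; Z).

Fix the vertex order 0 < 1 < 2 < 3 < 4 < 5 and write every simplex with vertices in increasing order. Then dim K = 2 and the simplices of K are:

  0-simplices (6): [0], [1], [2], [3], [4], [5]
  1-simplices (12): [0,1], [0,2], [0,5], [1,2], [1,4], [1,5], [2,3], [2,4], [2,5], [3,4], [3,5], [4,5]
  2-simplices (6): [0,1,2], [0,2,5], [1,2,4], [1,4,5], [2,3,5], [3,4,5]

so the chain groups are C_0 ≅ Z^6, C_1 ≅ Z^12, C_2 ≅ Z^6.

∂_1: C_1 → C_0 sends each edge [p,q] (with p < q) to q − p. For instance
  ∂[1,5] = [5] − [1].
This gives a 6×12 integer matrix of rank 5; reducing to Smith normal form yields diagonal entries (1,1,1,1,1).

Boundary ∂_2: C_2 → C_1 acts by ∂[p,q,r] = [q,r] − [p,r] + [p,q]. For instance
  ∂[3,4,5] = [4,5] − [3,5] + [3,4],
  ∂[1,4,5] = [4,5] − [1,5] + [1,4].
The resulting 12×6 matrix has rank 6, and its Smith normal form has invariant factors (1,1,1,1,1,1).

Now H_k = ker ∂_k / im ∂_{k+1}, so:

  H_0: rank C_0 − rank ∂_1 = 6 − 5 = 1, and the invariant factors of ∂_1 are all 1, so H_0 ≅ Z.

(K is a triangulation of the cylinder S^1 x I.)

H_0 = Z.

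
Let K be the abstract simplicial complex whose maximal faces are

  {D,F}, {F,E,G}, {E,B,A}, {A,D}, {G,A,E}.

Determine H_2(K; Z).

We work with the vertex ordering A < B < D < E < F < G. The simplices of K, each written with vertices in increasing order, are:

  0-simplices (6): A, B, D, E, F, G
  1-simplices (9): AB, AD, AE, AG, BE, DF, EF, EG, FG
  2-simplices (3): ABE, AEG, EFG

so the chain groups are C_0 ≅ Z^6, C_1 ≅ Z^9, C_2 ≅ Z^3.

∂_1: C_1 → C_0 sends each edge [p,q] (with p < q) to q − p.
The resulting 6×9 matrix has rank 5, and its Smith normal form has invariant factors (1,1,1,1,1).

Boundary ∂_2: C_2 → C_1 acts by ∂[p,q,r] = [q,r] − [p,r] + [p,q]. For instance
  ∂ABE = BE − AE + AB,
  ∂AEG = EG − AG + AE.
This gives a 9×3 integer matrix of rank 3; reducing to Smith normal form yields diagonal entries (1,1,1).

Now H_k = ker ∂_k / im ∂_{k+1}, so:

  H_2: rank ker ∂_2 − rank ∂_3 = (3 − 3) − 0 = 0, and there is no ∂_3, so H_2 ≅ 0.

H_2 = 0.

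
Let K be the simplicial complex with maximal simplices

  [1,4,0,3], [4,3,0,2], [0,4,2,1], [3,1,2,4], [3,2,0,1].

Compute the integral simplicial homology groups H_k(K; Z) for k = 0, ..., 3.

K has 5 vertices, 10 edges, 10 triangles, 5 3-simplices.
rank ∂_0 = 0, rank ∂_1 = 4 ⇒ b_0 = 5 − 0 − 4 = 1; all invariant factors of ∂_1 are 1 so no torsion. So H_0 ≅ Z.
rank ∂_1 = 4, rank ∂_2 = 6 ⇒ b_1 = 10 − 4 − 6 = 0; all invariant factors of ∂_2 are 1 so no torsion. So H_1 ≅ 0.
rank ∂_2 = 6, rank ∂_3 = 4 ⇒ b_2 = 10 − 6 − 4 = 0; all invariant factors of ∂_3 are 1 so no torsion. So H_2 ≅ 0.
rank ∂_3 = 4, rank ∂_4 = 0 ⇒ b_3 = 5 − 4 − 0 = 1. So H_3 ≅ Z.

H_0 ≅ Z,  H_1 = 0,  H_2 = 0,  H_3 ≅ Z.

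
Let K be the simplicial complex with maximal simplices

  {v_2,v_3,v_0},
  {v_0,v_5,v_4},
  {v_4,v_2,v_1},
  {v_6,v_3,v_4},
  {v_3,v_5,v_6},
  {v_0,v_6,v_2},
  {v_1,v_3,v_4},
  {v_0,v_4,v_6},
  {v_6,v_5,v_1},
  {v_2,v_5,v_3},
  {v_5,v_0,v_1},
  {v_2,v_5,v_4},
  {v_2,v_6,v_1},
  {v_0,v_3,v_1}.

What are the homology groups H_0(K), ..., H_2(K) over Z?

K has 7 vertices, 21 edges, 14 triangles.
rank ∂_0 = 0, rank ∂_1 = 6 ⇒ b_0 = 7 − 0 − 6 = 1; all invariant factors of ∂_1 are 1 so no torsion. So H_0 = Z.
rank ∂_1 = 6, rank ∂_2 = 13 ⇒ b_1 = 21 − 6 − 13 = 2; all invariant factors of ∂_2 are 1 so no torsion. So H_1 = Z^2.
rank ∂_2 = 13, rank ∂_3 = 0 ⇒ b_2 = 14 − 13 − 0 = 1. So H_2 = Z.

H_0 = Z,  H_1 = Z^2,  H_2 = Z.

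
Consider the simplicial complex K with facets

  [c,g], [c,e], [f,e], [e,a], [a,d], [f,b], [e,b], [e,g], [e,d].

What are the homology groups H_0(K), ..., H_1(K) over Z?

We work with the vertex ordering a < b < c < d < e < f < g. The simplices of K, each written with vertices in increasing order, are:

  0-simplices (7): a, b, c, d, e, f, g
  1-simplices (9): ad, ae, be, bf, ce, cg, de, ef, eg

giving chain groups C_0 ≅ Z^7, C_1 ≅ Z^9.

Boundary ∂_1: C_1 → C_0 sends each edge [p,q] (with p < q) to q − p. For instance
  ∂ce = e − c.
The 7×9 boundary matrix has rank 6 and Smith normal form diag(1,1,1,1,1,1).

Now H_k = ker ∂_k / im ∂_{k+1}, so:

  H_0: rank C_0 − rank ∂_1 = 7 − 6 = 1, and the invariant factors of ∂_1 are all 1, so H_0 = Z.
  H_1: rank ker ∂_1 − rank ∂_2 = (9 − 6) − 0 = 3, and there is no ∂_2, so H_1 = Z^3.

H_0 ≅ Z,  H_1 ≅ Z^3.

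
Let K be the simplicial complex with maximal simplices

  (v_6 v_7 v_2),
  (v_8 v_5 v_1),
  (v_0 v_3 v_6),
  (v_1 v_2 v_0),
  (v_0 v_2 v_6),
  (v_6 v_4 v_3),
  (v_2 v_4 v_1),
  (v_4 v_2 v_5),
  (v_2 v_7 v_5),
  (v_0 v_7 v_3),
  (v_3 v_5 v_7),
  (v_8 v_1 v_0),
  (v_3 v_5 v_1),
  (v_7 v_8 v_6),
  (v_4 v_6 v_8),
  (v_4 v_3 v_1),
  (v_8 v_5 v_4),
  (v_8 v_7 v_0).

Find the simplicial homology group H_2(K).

We work with the vertex ordering v_0 < v_1 < v_2 < v_3 < v_4 < v_5 < v_6 < v_7 < v_8. The simplices of K, each written with vertices in increasing order, are:

  0-simplices (9): [v_0], [v_1], [v_2], [v_3], [v_4], [v_5], [v_6], [v_7], [v_8]
  1-simplices (27): (27 of them)
  2-simplices (18): (18 of them)

Hence C_0 ≅ Z^9, C_1 ≅ Z^27, C_2 ≅ Z^18.

∂_1: C_1 → C_0 sends each edge [p,q] (with p < q) to q − p. For instance
  ∂[v_2,v_4] = [v_4] − [v_2].
The 9×27 boundary matrix has rank 8 and Smith normal form diag(1,1,1,1,1,1,1,1).

∂_2: C_2 → C_1 sends each 2-simplex [p,q,r] to [q,r] − [p,r] + [p,q]. For instance
  ∂[v_0,v_1,v_2] = [v_1,v_2] − [v_0,v_2] + [v_0,v_1],
  ∂[v_3,v_5,v_7] = [v_5,v_7] − [v_3,v_7] + [v_3,v_5].
This gives a 27×18 integer matrix of rank 18; reducing to Smith normal form yields diagonal entries (1,1,1,1,1,1,1,1,1,1,1,1,1,1,1,1,1,2).

Computing H_k = (kernel of ∂_k) / (image of ∂_{k+1}):

  H_2: rank ker ∂_2 − rank ∂_3 = (18 − 18) − 0 = 0, and there is no ∂_3, so H_2 ≅ 0.

H_2 = 0.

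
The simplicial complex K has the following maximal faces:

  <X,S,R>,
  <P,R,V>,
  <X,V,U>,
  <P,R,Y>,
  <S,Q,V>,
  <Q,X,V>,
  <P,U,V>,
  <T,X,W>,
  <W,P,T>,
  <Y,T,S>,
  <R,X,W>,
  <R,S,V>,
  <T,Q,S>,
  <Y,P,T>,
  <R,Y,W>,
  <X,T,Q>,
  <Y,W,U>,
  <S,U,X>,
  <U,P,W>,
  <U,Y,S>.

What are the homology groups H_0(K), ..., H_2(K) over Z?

Fix the vertex order P < Q < R < S < T < U < V < W < X < Y and write every simplex with vertices in increasing order. Then dim K = 2 and the simplices of K are:

  0-simplices (10): P, Q, R, S, T, U, V, W, X, Y
  1-simplices (30): PR, PT, PU, PV, PW, PY, QS, QT, QV, QX, RS, RV, RW, RX, RY, ST, SU, SV, SX, SY, TW, TX, TY, UV, UW, UX, UY, VX, WX, WY
  2-simplices (20): PRV, PRY, PTW, PTY, PUV, PUW, QST, QSV, QTX, QVX, RSV, RSX, RWX, RWY, STY, SUX, SUY, TWX, UVX, UWY

Hence C_0 ≅ Z^10, C_1 ≅ Z^30, C_2 ≅ Z^20.

The boundary map ∂_1: C_1 → C_0 maps an edge to its endpoints' difference, ∂[p,q] = q − p.
The resulting 10×30 matrix has rank 9, and its Smith normal form has invariant factors (1,1,1,1,1,1,1,1,1).

Boundary ∂_2: C_2 → C_1 acts by ∂[p,q,r] = [q,r] − [p,r] + [p,q]. For instance
  ∂PTW = TW − PW + PT,
  ∂SUX = UX − SX + SU.
The 30×20 boundary matrix has rank 20 and Smith normal form diag(1,1,1,1,1,1,1,1,1,1,1,1,1,1,1,1,1,1,1,2).

Now H_k = ker ∂_k / im ∂_{k+1}, so:

  H_0: rank C_0 − rank ∂_1 = 10 − 9 = 1, and the invariant factors of ∂_1 are all 1, so H_0 ≅ Z.
  H_1: rank ker ∂_1 − rank ∂_2 = (30 − 9) − 20 = 1, and ∂_2 has invariant factor 2 > 1, so H_1 ≅ Z × Z/2.
  H_2: rank ker ∂_2 − rank ∂_3 = (20 − 20) − 0 = 0, and there is no ∂_3, so H_2 ≅ 0.

H_0 ≅ Z,  H_1 ≅ Z × Z/2,  H_2 = 0.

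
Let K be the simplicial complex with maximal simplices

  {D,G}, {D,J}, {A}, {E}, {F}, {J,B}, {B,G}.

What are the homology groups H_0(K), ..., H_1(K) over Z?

We work with the vertex ordering A < B < D < E < F < G < J. The simplices of K, each written with vertices in increasing order, are:

  0-simplices (7): A, B, D, E, F, G, J
  1-simplices (4): BG, BJ, DG, DJ

Hence C_0 ≅ Z^7, C_1 ≅ Z^4.

The boundary map ∂_1: C_1 → C_0 is given by ∂[p,q] = [q] − [p]. For instance
  ∂DG = G − D.
As a 7×4 matrix over Z this has rank 3, with invariant factors (1,1,1).

Now H_k = ker ∂_k / im ∂_{k+1}, so:

  H_0: rank C_0 − rank ∂_1 = 7 − 3 = 4, and the invariant factors of ∂_1 are all 1, so H_0 = Z^4.
  H_1: rank ker ∂_1 − rank ∂_2 = (4 − 3) − 0 = 1, and there is no ∂_2, so H_1 = Z.

H_0 = Z^4,  H_1 = Z.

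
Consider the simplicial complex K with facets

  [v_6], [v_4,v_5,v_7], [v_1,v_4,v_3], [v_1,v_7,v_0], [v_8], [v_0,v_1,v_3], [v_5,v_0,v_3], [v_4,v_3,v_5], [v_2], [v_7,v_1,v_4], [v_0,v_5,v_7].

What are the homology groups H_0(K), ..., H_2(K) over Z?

Order the vertices as v_0 < v_1 < v_2 < v_3 < v_4 < v_5 < v_6 < v_7 < v_8. Listing each simplex with vertices in this order, K has dimension 2 with simplices:

  0-simplices (9): [v_0], [v_1], [v_2], [v_3], [v_4], [v_5], [v_6], [v_7], [v_8]
  1-simplices (12): [v_0,v_1], [v_0,v_3], [v_0,v_5], [v_0,v_7], [v_1,v_3], [v_1,v_4], [v_1,v_7], [v_3,v_4], [v_3,v_5], [v_4,v_5], [v_4,v_7], [v_5,v_7]
  2-simplices (8): [v_0,v_1,v_3], [v_0,v_1,v_7], [v_0,v_3,v_5], [v_0,v_5,v_7], [v_1,v_3,v_4], [v_1,v_4,v_7], [v_3,v_4,v_5], [v_4,v_5,v_7]

giving chain groups C_0 ≅ Z^9, C_1 ≅ Z^12, C_2 ≅ Z^8.

The boundary map ∂_1: C_1 → C_0 maps an edge to its endpoints' difference, ∂[p,q] = q − p. For instance
  ∂[v_3,v_4] = [v_4] − [v_3].
The resulting 9×12 matrix has rank 5, and its Smith normal form has invariant factors (1,1,1,1,1).

The boundary map ∂_2: C_2 → C_1 acts by ∂[p,q,r] = [q,r] − [p,r] + [p,q]. For instance
  ∂[v_0,v_1,v_3] = [v_1,v_3] − [v_0,v_3] + [v_0,v_1],
  ∂[v_4,v_5,v_7] = [v_5,v_7] − [v_4,v_7] + [v_4,v_5].
The resulting 12×8 matrix has rank 7, and its Smith normal form has invariant factors (1,1,1,1,1,1,1).

Now H_k = ker ∂_k / im ∂_{k+1}, so:

  H_0: rank C_0 − rank ∂_1 = 9 − 5 = 4, and the invariant factors of ∂_1 are all 1, so H_0 = Z^4.
  H_1: rank ker ∂_1 − rank ∂_2 = (12 − 5) − 7 = 0, and the invariant factors of ∂_2 are all 1, so H_1 = 0.
  H_2: rank ker ∂_2 − rank ∂_3 = (8 − 7) − 0 = 1, and there is no ∂_3, so H_2 = Z.

H_0 ≅ Z^4,  H_1 = 0,  H_2 ≅ Z.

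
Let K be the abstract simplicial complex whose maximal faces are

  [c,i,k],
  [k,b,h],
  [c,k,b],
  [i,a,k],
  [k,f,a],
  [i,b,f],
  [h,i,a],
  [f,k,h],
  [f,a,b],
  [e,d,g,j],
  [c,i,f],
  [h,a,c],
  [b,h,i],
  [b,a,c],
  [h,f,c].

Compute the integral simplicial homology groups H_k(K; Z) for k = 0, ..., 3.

H_0 = Z^2,  H_1 = Z^2,  H_2 = Z,  H_3 = 0.

Take the total order a < b < c < d < e < f < g < h < i < j < k on the vertex set. Then K (dimension 3) consists of the simplices:

  0-simplices (11): a, b, c, d, e, f, g, h, i, j, k
  1-simplices (27): ab, ac, af, ah, ai, ak, bc, bf, bh, bi, bk, cf, ch, ci, ck, de, dg, dj, eg, ej, fh, fi, fk, gj, hi, hk, ik
  2-simplices (18): abc, abf, ach, afk, ahi, aik, bck, bfi, bhi, bhk, cfh, cfi, cik, deg, dej, dgj, egj, fhk
  3-simplices (1): degj

giving chain groups C_0 ≅ Z^11, C_1 ≅ Z^27, C_2 ≅ Z^18, C_3 ≅ Z^1.

Boundary ∂_1: C_1 → C_0 sends each edge [p,q] (with p < q) to q − p.
The 11×27 boundary matrix has rank 9 and Smith normal form diag(1,1,1,1,1,1,1,1,1).

Boundary ∂_2: C_2 → C_1 acts by ∂[p,q,r] = [q,r] − [p,r] + [p,q]. For instance
  ∂cfi = fi − ci + cf,
  ∂ahi = hi − ai + ah.
The resulting 27×18 matrix has rank 16, and its Smith normal form has invariant factors (1,1,1,1,1,1,1,1,1,1,1,1,1,1,1,1).

Boundary ∂_3: C_3 → C_2 sends each 3-simplex σ to the alternating sum Σ_i (−1)^i (σ with its i-th vertex removed). For instance
  ∂degj = egj − dgj + dej − deg.
The 18×1 boundary matrix has rank 1 and Smith normal form diag(1).

Reading off H_k = ker ∂_k / im ∂_{k+1}:

  H_0: rank C_0 − rank ∂_1 = 11 − 9 = 2, and the invariant factors of ∂_1 are all 1, so H_0 ≅ Z^2.
  H_1: rank ker ∂_1 − rank ∂_2 = (27 − 9) − 16 = 2, and the invariant factors of ∂_2 are all 1, so H_1 ≅ Z^2.
  H_2: rank ker ∂_2 − rank ∂_3 = (18 − 16) − 1 = 1, and the invariant factors of ∂_3 are all 1, so H_2 ≅ Z.
  H_3: rank ker ∂_3 − rank ∂_4 = (1 − 1) − 0 = 0, and there is no ∂_4, so H_3 ≅ 0.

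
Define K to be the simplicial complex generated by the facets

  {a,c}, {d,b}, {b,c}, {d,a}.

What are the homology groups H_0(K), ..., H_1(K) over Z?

H_0 ≅ Z,  H_1 ≅ Z.

Fix the vertex order a < b < c < d and write every simplex with vertices in increasing order. Then dim K = 1 and the simplices of K are:

  0-simplices (4): a, b, c, d
  1-simplices (4): ac, ad, bc, bd

Hence C_0 ≅ Z^4, C_1 ≅ Z^4.

∂_1: C_1 → C_0 is given by ∂[p,q] = [q] − [p]. For instance
  ∂ad = d − a.
The 4×4 boundary matrix has rank 3 and Smith normal form diag(1,1,1).

From H_k ≅ ker(∂_k) / im(∂_{k+1}) we obtain:

  H_0: rank C_0 − rank ∂_1 = 4 − 3 = 1, and the invariant factors of ∂_1 are all 1, so H_0 = Z.
  H_1: rank ker ∂_1 − rank ∂_2 = (4 − 3) − 0 = 1, and there is no ∂_2, so H_1 = Z.

As a check, the Euler characteristic is 4 − 4 = 0, which agrees with 1 − 1 = 0.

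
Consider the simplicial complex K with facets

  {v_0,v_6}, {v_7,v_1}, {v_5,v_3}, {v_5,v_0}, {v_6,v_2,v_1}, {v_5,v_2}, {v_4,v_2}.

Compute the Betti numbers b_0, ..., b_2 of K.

Fix the vertex order v_0 < v_1 < v_2 < v_3 < v_4 < v_5 < v_6 < v_7 and write every simplex with vertices in increasing order. Then dim K = 2 and the simplices of K are:

  0-simplices (8): [v_0], [v_1], [v_2], [v_3], [v_4], [v_5], [v_6], [v_7]
  1-simplices (9): [v_0,v_5], [v_0,v_6], [v_1,v_2], [v_1,v_6], [v_1,v_7], [v_2,v_4], [v_2,v_5], [v_2,v_6], [v_3,v_5]
  2-simplices (1): [v_1,v_2,v_6]

so the chain groups are C_0 ≅ Z^8, C_1 ≅ Z^9, C_2 ≅ Z^1.

The boundary map ∂_1: C_1 → C_0 maps an edge to its endpoints' difference, ∂[p,q] = q − p. For instance
  ∂[v_2,v_4] = [v_4] − [v_2].
The resulting 8×9 matrix has rank 7, and its Smith normal form has invariant factors (1,1,1,1,1,1,1).

∂_2: C_2 → C_1 maps a triangle to the signed sum of its edges. For instance
  ∂[v_1,v_2,v_6] = [v_2,v_6] − [v_1,v_6] + [v_1,v_2].
As a 9×1 matrix over Z this has rank 1, with invariant factors (1).

Reading off H_k = ker ∂_k / im ∂_{k+1}:

  H_0: rank C_0 − rank ∂_1 = 8 − 7 = 1, and the invariant factors of ∂_1 are all 1, so H_0 ≅ Z.
  H_1: rank ker ∂_1 − rank ∂_2 = (9 − 7) − 1 = 1, and the invariant factors of ∂_2 are all 1, so H_1 ≅ Z.
  H_2: rank ker ∂_2 − rank ∂_3 = (1 − 1) − 0 = 0, and there is no ∂_3, so H_2 ≅ 0.

Hence the Betti numbers are b_0 = 1, b_1 = 1, b_2 = 0.

b_0 = 1, b_1 = 1, b_2 = 0.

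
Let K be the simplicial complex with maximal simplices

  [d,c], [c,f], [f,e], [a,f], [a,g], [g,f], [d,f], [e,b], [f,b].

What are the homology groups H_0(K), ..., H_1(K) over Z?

Fix the vertex order a < b < c < d < e < f < g and write every simplex with vertices in increasing order. Then dim K = 1 and the simplices of K are:

  0-simplices (7): a, b, c, d, e, f, g
  1-simplices (9): af, ag, be, bf, cd, cf, df, ef, fg

giving chain groups C_0 ≅ Z^7, C_1 ≅ Z^9.

∂_1: C_1 → C_0 sends each edge [p,q] (with p < q) to q − p. For instance
  ∂fg = g − f.
As a 7×9 matrix over Z this has rank 6, with invariant factors (1,1,1,1,1,1).

From H_k ≅ ker(∂_k) / im(∂_{k+1}) we obtain:

  H_0: rank C_0 − rank ∂_1 = 7 − 6 = 1, and the invariant factors of ∂_1 are all 1, so H_0 ≅ Z.
  H_1: rank ker ∂_1 − rank ∂_2 = (9 − 6) − 0 = 3, and there is no ∂_2, so H_1 ≅ Z^3.

As a check, the Euler characteristic is 7 − 9 = -2, which agrees with 1 − 3 = -2.

H_0 = Z,  H_1 = Z^3.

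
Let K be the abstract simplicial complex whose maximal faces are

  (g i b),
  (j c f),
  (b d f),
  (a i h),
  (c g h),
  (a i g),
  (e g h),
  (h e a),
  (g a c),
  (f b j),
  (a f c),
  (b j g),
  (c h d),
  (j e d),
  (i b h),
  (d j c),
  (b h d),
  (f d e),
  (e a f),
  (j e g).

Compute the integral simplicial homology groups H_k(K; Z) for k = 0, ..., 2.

H_0 ≅ Z,  H_1 ≅ Z ⊕ Z/2Z,  H_2 = 0.

Fix the vertex order a < b < c < d < e < f < g < h < i < j and write every simplex with vertices in increasing order. Then dim K = 2 and the simplices of K are:

  0-simplices (10): a, b, c, d, e, f, g, h, i, j
  1-simplices (30): ac, ae, af, ag, ah, ai, bd, bf, bg, bh, bi, bj, cd, cf, cg, ch, cj, de, df, dh, dj, ef, eg, eh, ej, fj, gh, gi, gj, hi
  2-simplices (20): acf, acg, aef, aeh, agi, ahi, bdf, bdh, bfj, bgi, bgj, bhi, cdh, cdj, cfj, cgh, def, dej, egh, egj

giving chain groups C_0 ≅ Z^10, C_1 ≅ Z^30, C_2 ≅ Z^20.

∂_1: C_1 → C_0 maps an edge to its endpoints' difference, ∂[p,q] = q − p.
As a 10×30 matrix over Z this has rank 9, with invariant factors (1,1,1,1,1,1,1,1,1).

Boundary ∂_2: C_2 → C_1 acts by ∂[p,q,r] = [q,r] − [p,r] + [p,q]. For instance
  ∂cfj = fj − cj + cf,
  ∂dej = ej − dj + de.
As a 30×20 matrix over Z this has rank 20, with invariant factors (1,1,1,1,1,1,1,1,1,1,1,1,1,1,1,1,1,1,1,2).

From H_k ≅ ker(∂_k) / im(∂_{k+1}) we obtain:

  H_0: rank C_0 − rank ∂_1 = 10 − 9 = 1, and the invariant factors of ∂_1 are all 1, so H_0 ≅ Z.
  H_1: rank ker ∂_1 − rank ∂_2 = (30 − 9) − 20 = 1, and ∂_2 has invariant factor 2 > 1, so H_1 ≅ Z ⊕ Z/2Z.
  H_2: rank ker ∂_2 − rank ∂_3 = (20 − 20) − 0 = 0, and there is no ∂_3, so H_2 ≅ 0.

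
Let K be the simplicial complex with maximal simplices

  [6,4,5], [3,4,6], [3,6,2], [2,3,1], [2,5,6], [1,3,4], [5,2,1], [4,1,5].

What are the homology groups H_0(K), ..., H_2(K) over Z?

H_0 ≅ Z,  H_1 = 0,  H_2 ≅ Z.

Fix the vertex order 1 < 2 < 3 < 4 < 5 < 6 and write every simplex with vertices in increasing order. Then dim K = 2 and the simplices of K are:

  0-simplices (6): [1], [2], [3], [4], [5], [6]
  1-simplices (12): [1,2], [1,3], [1,4], [1,5], [2,3], [2,5], [2,6], [3,4], [3,6], [4,5], [4,6], [5,6]
  2-simplices (8): [1,2,3], [1,2,5], [1,3,4], [1,4,5], [2,3,6], [2,5,6], [3,4,6], [4,5,6]

Hence C_0 ≅ Z^6, C_1 ≅ Z^12, C_2 ≅ Z^8.

The boundary map ∂_1: C_1 → C_0 sends each edge [p,q] (with p < q) to q − p. For instance
  ∂[2,3] = [3] − [2].
The 6×12 boundary matrix has rank 5 and Smith normal form diag(1,1,1,1,1).

∂_2: C_2 → C_1 sends each 2-simplex [p,q,r] to [q,r] − [p,r] + [p,q]. For instance
  ∂[1,3,4] = [3,4] − [1,4] + [1,3],
  ∂[1,2,3] = [2,3] − [1,3] + [1,2].
The resulting 12×8 matrix has rank 7, and its Smith normal form has invariant factors (1,1,1,1,1,1,1).

Computing H_k = (kernel of ∂_k) / (image of ∂_{k+1}):

  H_0: rank C_0 − rank ∂_1 = 6 − 5 = 1, and the invariant factors of ∂_1 are all 1, so H_0 ≅ Z.
  H_1: rank ker ∂_1 − rank ∂_2 = (12 − 5) − 7 = 0, and the invariant factors of ∂_2 are all 1, so H_1 ≅ 0.
  H_2: rank ker ∂_2 − rank ∂_3 = (8 − 7) − 0 = 1, and there is no ∂_3, so H_2 ≅ Z.

As a check, the Euler characteristic is 6 − 12 + 8 = 2, which agrees with 1 − 0 + 1 = 2.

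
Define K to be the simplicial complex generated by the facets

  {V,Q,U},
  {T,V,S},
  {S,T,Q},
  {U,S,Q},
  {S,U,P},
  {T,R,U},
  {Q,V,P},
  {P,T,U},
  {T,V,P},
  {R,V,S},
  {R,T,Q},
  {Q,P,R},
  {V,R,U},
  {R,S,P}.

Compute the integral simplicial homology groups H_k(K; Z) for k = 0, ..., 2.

We work with the vertex ordering P < Q < R < S < T < U < V. The simplices of K, each written with vertices in increasing order, are:

  0-simplices (7): P, Q, R, S, T, U, V
  1-simplices (21): PQ, PR, PS, PT, PU, PV, QR, QS, QT, QU, QV, RS, RT, RU, RV, ST, SU, SV, TU, TV, UV
  2-simplices (14): PQR, PQV, PRS, PSU, PTU, PTV, QRT, QST, QSU, QUV, RSV, RTU, RUV, STV

Hence C_0 ≅ Z^7, C_1 ≅ Z^21, C_2 ≅ Z^14.

The boundary map ∂_1: C_1 → C_0 is given by ∂[p,q] = [q] − [p].
The resulting 7×21 matrix has rank 6, and its Smith normal form has invariant factors (1,1,1,1,1,1).

The boundary map ∂_2: C_2 → C_1 acts by ∂[p,q,r] = [q,r] − [p,r] + [p,q]. For instance
  ∂RUV = UV − RV + RU,
  ∂PRS = RS − PS + PR.
As a 21×14 matrix over Z this has rank 13, with invariant factors (1,1,1,1,1,1,1,1,1,1,1,1,1).

From H_k ≅ ker(∂_k) / im(∂_{k+1}) we obtain:

  H_0: rank C_0 − rank ∂_1 = 7 − 6 = 1, and the invariant factors of ∂_1 are all 1, so H_0 = Z.
  H_1: rank ker ∂_1 − rank ∂_2 = (21 − 6) − 13 = 2, and the invariant factors of ∂_2 are all 1, so H_1 = Z^2.
  H_2: rank ker ∂_2 − rank ∂_3 = (14 − 13) − 0 = 1, and there is no ∂_3, so H_2 = Z.

H_0 = Z,  H_1 = Z^2,  H_2 = Z.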